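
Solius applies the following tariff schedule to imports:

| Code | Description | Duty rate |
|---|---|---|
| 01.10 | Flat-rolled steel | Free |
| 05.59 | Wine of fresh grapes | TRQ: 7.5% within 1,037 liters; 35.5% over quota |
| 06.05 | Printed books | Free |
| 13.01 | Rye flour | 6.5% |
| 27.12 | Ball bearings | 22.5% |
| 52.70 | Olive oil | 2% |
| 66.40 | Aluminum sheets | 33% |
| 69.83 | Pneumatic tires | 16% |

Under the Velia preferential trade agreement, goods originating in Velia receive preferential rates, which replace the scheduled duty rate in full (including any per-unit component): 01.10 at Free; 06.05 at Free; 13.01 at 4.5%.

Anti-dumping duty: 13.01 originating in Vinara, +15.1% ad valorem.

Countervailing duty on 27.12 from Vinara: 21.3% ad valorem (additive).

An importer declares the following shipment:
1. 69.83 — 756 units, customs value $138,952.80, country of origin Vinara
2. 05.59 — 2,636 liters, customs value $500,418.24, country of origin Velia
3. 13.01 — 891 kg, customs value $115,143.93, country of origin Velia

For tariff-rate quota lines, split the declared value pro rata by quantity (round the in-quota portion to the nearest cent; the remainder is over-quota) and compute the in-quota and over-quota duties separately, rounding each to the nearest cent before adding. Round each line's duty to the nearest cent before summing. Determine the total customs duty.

$149,940.47

Line 1 (69.83, Vinara, 756 units, $138,952.80):
Base rate for 69.83 is 16%.
Duty = $138,952.80 × 16% = $22,232.45.
Line 2 (05.59, Velia, 2,636 liters, $500,418.24):
Code 05.59 is under a tariff-rate quota (threshold 1,037 liters). In-quota: 1,037 liters at 7.5%; over-quota: 1,599 liters at 35.5%.
Pro-rata value split: in-quota = $500,418.24 × 1,037/2,636 = $196,864.08; over-quota = $500,418.24 − $196,864.08 = $303,554.16.
In-quota duty = $196,864.08 × 7.5% = $14,764.81. Over-quota duty = $303,554.16 × 35.5% = $107,761.73.
Line duty = $14,764.81 + $107,761.73 = $122,526.54.
Line 3 (13.01, Velia, 891 kg, $115,143.93):
Base rate for 13.01 is 6.5%.
Origin Velia qualifies under the Solius–Velia agreement and 13.01 is covered: preferential rate 4.5% applies instead.
The additional-duty order on 13.01 targets Vinara, not Velia; it does not apply.
Duty = $115,143.93 × 4.5% = $5,181.48.
Total = $22,232.45 + $122,526.54 + $5,181.48 = $149,940.47.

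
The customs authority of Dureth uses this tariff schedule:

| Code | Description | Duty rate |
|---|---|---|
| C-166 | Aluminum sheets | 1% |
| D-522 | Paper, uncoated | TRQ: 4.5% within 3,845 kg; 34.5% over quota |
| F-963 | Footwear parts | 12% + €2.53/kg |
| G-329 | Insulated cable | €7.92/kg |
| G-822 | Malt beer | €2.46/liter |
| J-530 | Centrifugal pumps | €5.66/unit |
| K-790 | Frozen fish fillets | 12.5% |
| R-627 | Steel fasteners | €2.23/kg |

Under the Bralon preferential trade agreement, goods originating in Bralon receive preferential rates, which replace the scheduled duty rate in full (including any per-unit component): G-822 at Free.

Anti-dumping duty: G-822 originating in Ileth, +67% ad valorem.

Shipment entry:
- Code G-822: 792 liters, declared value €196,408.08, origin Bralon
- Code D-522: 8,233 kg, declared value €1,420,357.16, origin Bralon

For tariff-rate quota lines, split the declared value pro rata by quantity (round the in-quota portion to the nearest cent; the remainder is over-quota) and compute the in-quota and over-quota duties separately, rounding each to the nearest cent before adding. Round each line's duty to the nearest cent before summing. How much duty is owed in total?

Line 1 (G-822, Bralon, 792 liters, €196,408.08):
Base rate for G-822 is €2.46/liter.
Origin Bralon qualifies under the Dureth–Bralon agreement and G-822 is covered: preferential rate Free applies instead.
The additional-duty order on G-822 targets Ileth, not Bralon; it does not apply.
Duty = €196,408.08 × 0% = €0.00.
Line 2 (D-522, Bralon, 8,233 kg, €1,420,357.16):
Code D-522 is under a tariff-rate quota (threshold 3,845 kg). In-quota: 3,845 kg at 4.5%; over-quota: 4,388 kg at 34.5%.
Pro-rata value split: in-quota = €1,420,357.16 × 3,845/8,233 = €663,339.40; over-quota = €1,420,357.16 − €663,339.40 = €757,017.76.
In-quota duty = €663,339.40 × 4.5% = €29,850.27. Over-quota duty = €757,017.76 × 34.5% = €261,171.13.
Line duty = €29,850.27 + €261,171.13 = €291,021.40.
Total = €0.00 + €291,021.40 = €291,021.40.

€291,021.40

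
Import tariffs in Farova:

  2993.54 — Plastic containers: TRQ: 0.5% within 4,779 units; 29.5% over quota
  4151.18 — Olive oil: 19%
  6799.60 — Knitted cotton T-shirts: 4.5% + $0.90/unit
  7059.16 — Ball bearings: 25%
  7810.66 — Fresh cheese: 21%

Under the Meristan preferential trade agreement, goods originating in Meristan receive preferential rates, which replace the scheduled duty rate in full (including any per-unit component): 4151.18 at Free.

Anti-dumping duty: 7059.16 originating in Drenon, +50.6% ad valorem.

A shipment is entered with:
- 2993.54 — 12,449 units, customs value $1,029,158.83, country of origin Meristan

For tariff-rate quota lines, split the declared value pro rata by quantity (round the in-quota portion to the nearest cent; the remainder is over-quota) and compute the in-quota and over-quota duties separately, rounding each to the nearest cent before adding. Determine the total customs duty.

$189,028.68

Line 1 (2993.54, Meristan, 12,449 units, $1,029,158.83):
Code 2993.54 is under a tariff-rate quota (threshold 4,779 units). In-quota: 4,779 units at 0.5%; over-quota: 7,670 units at 29.5%.
Pro-rata value split: in-quota = $1,029,158.83 × 4,779/12,449 = $395,079.93; over-quota = $1,029,158.83 − $395,079.93 = $634,078.90.
In-quota duty = $395,079.93 × 0.5% = $1,975.40. Over-quota duty = $634,078.90 × 29.5% = $187,053.28.
Line duty = $1,975.40 + $187,053.28 = $189,028.68.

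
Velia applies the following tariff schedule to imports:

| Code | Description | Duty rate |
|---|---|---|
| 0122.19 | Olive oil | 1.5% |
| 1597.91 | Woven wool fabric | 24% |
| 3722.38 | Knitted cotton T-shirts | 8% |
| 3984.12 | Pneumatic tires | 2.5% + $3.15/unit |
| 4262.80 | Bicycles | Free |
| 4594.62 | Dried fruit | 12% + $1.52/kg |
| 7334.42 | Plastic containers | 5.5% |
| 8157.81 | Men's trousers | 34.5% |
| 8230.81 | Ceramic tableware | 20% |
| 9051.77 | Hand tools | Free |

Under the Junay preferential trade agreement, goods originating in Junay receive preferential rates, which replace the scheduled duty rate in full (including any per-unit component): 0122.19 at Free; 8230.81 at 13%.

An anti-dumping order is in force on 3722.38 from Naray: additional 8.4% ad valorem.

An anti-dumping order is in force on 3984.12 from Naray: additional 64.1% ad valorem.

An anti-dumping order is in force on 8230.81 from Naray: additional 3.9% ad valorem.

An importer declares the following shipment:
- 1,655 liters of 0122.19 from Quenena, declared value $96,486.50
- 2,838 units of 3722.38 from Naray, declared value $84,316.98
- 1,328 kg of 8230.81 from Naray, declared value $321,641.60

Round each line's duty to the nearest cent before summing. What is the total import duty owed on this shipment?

$92,147.62

Line 1 (0122.19, Quenena, 1,655 liters, $96,486.50):
Base rate for 0122.19 is 1.5%.
0122.19 has an FTA preferential rate, but origin Quenena is not Junay; base rate stands.
Duty = $96,486.50 × 1.5% = $1,447.30.
Line 2 (3722.38, Naray, 2,838 units, $84,316.98):
Base rate for 3722.38 is 8%.
Additional duty on 3722.38 from Naray: +8.4%. Applied ad valorem rate: 8% + 8.4% = 16.4%.
Duty = $84,316.98 × 16.4% = $13,827.98.
Line 3 (8230.81, Naray, 1,328 kg, $321,641.60):
Base rate for 8230.81 is 20%.
8230.81 has an FTA preferential rate, but origin Naray is not Junay; base rate stands.
Additional duty on 8230.81 from Naray: +3.9%. Applied ad valorem rate: 20% + 3.9% = 23.9%.
Duty = $321,641.60 × 23.9% = $76,872.34.
Total = $1,447.30 + $13,827.98 + $76,872.34 = $92,147.62.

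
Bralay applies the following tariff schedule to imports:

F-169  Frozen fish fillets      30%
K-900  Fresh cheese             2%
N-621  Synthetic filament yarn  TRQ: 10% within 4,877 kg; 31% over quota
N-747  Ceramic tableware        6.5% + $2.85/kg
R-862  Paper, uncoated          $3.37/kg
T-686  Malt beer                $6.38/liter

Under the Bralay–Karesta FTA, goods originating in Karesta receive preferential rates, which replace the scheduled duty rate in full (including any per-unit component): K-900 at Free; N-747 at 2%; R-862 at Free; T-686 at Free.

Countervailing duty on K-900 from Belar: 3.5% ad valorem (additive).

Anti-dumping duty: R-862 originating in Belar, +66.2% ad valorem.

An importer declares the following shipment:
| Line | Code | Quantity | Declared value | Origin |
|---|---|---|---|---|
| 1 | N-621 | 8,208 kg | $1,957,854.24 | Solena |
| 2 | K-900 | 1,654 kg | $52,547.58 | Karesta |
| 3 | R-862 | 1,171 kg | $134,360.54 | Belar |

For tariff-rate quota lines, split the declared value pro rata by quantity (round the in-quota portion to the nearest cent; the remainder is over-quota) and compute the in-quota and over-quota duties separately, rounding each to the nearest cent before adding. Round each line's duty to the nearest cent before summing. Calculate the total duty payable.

$455,532.49

Line 1 (N-621, Solena, 8,208 kg, $1,957,854.24):
Code N-621 is under a tariff-rate quota (threshold 4,877 kg). In-quota: 4,877 kg at 10%; over-quota: 3,331 kg at 31%.
Pro-rata value split: in-quota = $1,957,854.24 × 4,877/8,208 = $1,163,310.81; over-quota = $1,957,854.24 − $1,163,310.81 = $794,543.43.
In-quota duty = $1,163,310.81 × 10% = $116,331.08. Over-quota duty = $794,543.43 × 31% = $246,308.46.
Line duty = $116,331.08 + $246,308.46 = $362,639.54.
Line 2 (K-900, Karesta, 1,654 kg, $52,547.58):
Base rate for K-900 is 2%.
Origin Karesta qualifies under the Bralay–Karesta agreement and K-900 is covered: preferential rate Free applies instead.
The additional-duty order on K-900 targets Belar, not Karesta; it does not apply.
Duty = $52,547.58 × 0% = $0.00.
Line 3 (R-862, Belar, 1,171 kg, $134,360.54):
Base rate for R-862 is $3.37/kg.
R-862 has an FTA preferential rate, but origin Belar is not Karesta; base rate stands.
Additional duty on R-862 from Belar: +66.2% ad valorem. Applied ad valorem rate = 66.2%.
Duty = $134,360.54 × 66.2% + 1,171 × $3.37 = $92,892.95.
Total = $362,639.54 + $0.00 + $92,892.95 = $455,532.49.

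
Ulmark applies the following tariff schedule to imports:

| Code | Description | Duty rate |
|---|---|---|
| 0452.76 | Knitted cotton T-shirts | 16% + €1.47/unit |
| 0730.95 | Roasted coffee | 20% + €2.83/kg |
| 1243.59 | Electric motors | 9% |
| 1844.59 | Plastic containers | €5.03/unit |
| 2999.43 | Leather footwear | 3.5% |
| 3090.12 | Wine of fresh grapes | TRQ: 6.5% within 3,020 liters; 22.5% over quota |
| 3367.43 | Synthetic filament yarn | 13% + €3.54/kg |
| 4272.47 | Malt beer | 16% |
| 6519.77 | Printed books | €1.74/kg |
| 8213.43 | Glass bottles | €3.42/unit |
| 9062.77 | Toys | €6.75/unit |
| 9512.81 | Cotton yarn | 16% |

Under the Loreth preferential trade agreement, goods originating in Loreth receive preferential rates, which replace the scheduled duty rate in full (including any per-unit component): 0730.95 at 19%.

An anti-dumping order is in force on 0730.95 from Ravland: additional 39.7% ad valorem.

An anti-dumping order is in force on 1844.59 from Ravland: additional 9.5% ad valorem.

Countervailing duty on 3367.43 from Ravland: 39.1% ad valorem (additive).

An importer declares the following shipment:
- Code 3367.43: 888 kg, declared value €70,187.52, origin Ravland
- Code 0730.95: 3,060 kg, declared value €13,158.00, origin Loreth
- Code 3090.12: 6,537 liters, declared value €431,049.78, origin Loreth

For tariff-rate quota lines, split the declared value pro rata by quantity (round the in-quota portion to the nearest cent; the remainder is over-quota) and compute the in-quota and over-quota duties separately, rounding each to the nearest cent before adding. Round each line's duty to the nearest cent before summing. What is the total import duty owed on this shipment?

Line 1 (3367.43, Ravland, 888 kg, €70,187.52):
Base rate for 3367.43 is 13% + €3.54/kg.
Additional duty on 3367.43 from Ravland: +39.1%. Applied ad valorem rate: 13% + 39.1% = 52.1%.
Duty = €70,187.52 × 52.1% + 888 × €3.54 = €39,711.22.
Line 2 (0730.95, Loreth, 3,060 kg, €13,158.00):
Base rate for 0730.95 is 20% + €2.83/kg.
Origin Loreth qualifies under the Ulmark–Loreth agreement and 0730.95 is covered: preferential rate 19% applies instead.
The additional-duty order on 0730.95 targets Ravland, not Loreth; it does not apply.
Duty = €13,158.00 × 19% = €2,500.02.
Line 3 (3090.12, Loreth, 6,537 liters, €431,049.78):
Code 3090.12 is under a tariff-rate quota (threshold 3,020 liters). In-quota: 3,020 liters at 6.5%; over-quota: 3,517 liters at 22.5%.
Pro-rata value split: in-quota = €431,049.78 × 3,020/6,537 = €199,138.80; over-quota = €431,049.78 − €199,138.80 = €231,910.98.
In-quota duty = €199,138.80 × 6.5% = €12,944.02. Over-quota duty = €231,910.98 × 22.5% = €52,179.97.
Line duty = €12,944.02 + €52,179.97 = €65,123.99.
Total = €39,711.22 + €2,500.02 + €65,123.99 = €107,335.23.

€107,335.23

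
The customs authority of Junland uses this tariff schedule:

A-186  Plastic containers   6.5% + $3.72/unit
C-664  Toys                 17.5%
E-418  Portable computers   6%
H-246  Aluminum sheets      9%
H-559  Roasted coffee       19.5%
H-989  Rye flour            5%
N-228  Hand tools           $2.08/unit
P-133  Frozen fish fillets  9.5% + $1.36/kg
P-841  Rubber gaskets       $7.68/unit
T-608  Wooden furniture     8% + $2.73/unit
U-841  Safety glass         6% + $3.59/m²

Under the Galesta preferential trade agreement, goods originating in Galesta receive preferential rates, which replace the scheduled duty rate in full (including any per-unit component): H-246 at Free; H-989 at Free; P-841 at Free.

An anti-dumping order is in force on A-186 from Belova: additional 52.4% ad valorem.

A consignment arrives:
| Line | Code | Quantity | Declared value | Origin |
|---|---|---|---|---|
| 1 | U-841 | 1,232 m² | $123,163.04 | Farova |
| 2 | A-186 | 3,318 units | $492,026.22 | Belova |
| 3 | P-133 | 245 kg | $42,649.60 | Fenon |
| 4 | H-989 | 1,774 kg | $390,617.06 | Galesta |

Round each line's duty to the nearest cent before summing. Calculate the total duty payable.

$318,343.97

Line 1 (U-841, Farova, 1,232 m², $123,163.04):
Base rate for U-841 is 6% + $3.59/m².
Duty = $123,163.04 × 6% + 1,232 × $3.59 = $11,812.66.
Line 2 (A-186, Belova, 3,318 units, $492,026.22):
Base rate for A-186 is 6.5% + $3.72/unit.
Additional duty on A-186 from Belova: +52.4%. Applied ad valorem rate: 6.5% + 52.4% = 58.9%.
Duty = $492,026.22 × 58.9% + 3,318 × $3.72 = $302,146.40.
Line 3 (P-133, Fenon, 245 kg, $42,649.60):
Base rate for P-133 is 9.5% + $1.36/kg.
Duty = $42,649.60 × 9.5% + 245 × $1.36 = $4,384.91.
Line 4 (H-989, Galesta, 1,774 kg, $390,617.06):
Base rate for H-989 is 5%.
Origin Galesta qualifies under the Junland–Galesta agreement and H-989 is covered: preferential rate Free applies instead.
Duty = $390,617.06 × 0% = $0.00.
Total = $11,812.66 + $302,146.40 + $4,384.91 + $0.00 = $318,343.97.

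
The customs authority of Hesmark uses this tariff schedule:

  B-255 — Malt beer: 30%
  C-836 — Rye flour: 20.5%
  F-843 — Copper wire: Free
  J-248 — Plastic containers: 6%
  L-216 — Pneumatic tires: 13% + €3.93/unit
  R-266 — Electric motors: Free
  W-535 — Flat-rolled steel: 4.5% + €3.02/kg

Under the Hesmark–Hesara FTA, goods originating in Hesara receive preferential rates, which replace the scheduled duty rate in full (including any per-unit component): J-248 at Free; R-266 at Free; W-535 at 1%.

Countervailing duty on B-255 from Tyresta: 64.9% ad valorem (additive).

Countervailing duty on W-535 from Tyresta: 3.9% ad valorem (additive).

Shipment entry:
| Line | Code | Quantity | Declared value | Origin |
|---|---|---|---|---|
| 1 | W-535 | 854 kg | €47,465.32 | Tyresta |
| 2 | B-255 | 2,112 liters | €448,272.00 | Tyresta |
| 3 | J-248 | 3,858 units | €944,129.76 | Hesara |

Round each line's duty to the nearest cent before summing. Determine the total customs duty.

€431,976.30

Line 1 (W-535, Tyresta, 854 kg, €47,465.32):
Base rate for W-535 is 4.5% + €3.02/kg.
W-535 has an FTA preferential rate, but origin Tyresta is not Hesara; base rate stands.
Additional duty on W-535 from Tyresta: +3.9%. Applied ad valorem rate: 4.5% + 3.9% = 8.4%.
Duty = €47,465.32 × 8.4% + 854 × €3.02 = €6,566.17.
Line 2 (B-255, Tyresta, 2,112 liters, €448,272.00):
Base rate for B-255 is 30%.
Additional duty on B-255 from Tyresta: +64.9%. Applied ad valorem rate: 30% + 64.9% = 94.9%.
Duty = €448,272.00 × 94.9% = €425,410.13.
Line 3 (J-248, Hesara, 3,858 units, €944,129.76):
Base rate for J-248 is 6%.
Origin Hesara qualifies under the Hesmark–Hesara agreement and J-248 is covered: preferential rate Free applies instead.
Duty = €944,129.76 × 0% = €0.00.
Total = €6,566.17 + €425,410.13 + €0.00 = €431,976.30.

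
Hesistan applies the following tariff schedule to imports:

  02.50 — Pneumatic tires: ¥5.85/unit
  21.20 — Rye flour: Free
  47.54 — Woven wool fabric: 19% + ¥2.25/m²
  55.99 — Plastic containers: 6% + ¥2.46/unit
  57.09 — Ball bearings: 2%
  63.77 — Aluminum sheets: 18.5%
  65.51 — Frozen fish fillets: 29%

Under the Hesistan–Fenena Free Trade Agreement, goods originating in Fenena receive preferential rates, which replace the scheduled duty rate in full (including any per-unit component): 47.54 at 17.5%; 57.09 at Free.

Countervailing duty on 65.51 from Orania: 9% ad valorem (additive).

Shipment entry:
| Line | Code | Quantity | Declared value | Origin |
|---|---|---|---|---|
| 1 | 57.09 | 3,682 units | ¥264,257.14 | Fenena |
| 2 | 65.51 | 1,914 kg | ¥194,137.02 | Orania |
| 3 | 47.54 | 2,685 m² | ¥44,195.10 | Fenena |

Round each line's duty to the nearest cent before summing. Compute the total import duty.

¥81,506.21

Line 1 (57.09, Fenena, 3,682 units, ¥264,257.14):
Base rate for 57.09 is 2%.
Origin Fenena qualifies under the Hesistan–Fenena agreement and 57.09 is covered: preferential rate Free applies instead.
Duty = ¥264,257.14 × 0% = ¥0.00.
Line 2 (65.51, Orania, 1,914 kg, ¥194,137.02):
Base rate for 65.51 is 29%.
Additional duty on 65.51 from Orania: +9%. Applied ad valorem rate: 29% + 9% = 38%.
Duty = ¥194,137.02 × 38% = ¥73,772.07.
Line 3 (47.54, Fenena, 2,685 m², ¥44,195.10):
Base rate for 47.54 is 19% + ¥2.25/m².
Origin Fenena qualifies under the Hesistan–Fenena agreement and 47.54 is covered: preferential rate 17.5% applies instead.
Duty = ¥44,195.10 × 17.5% = ¥7,734.14.
Total = ¥0.00 + ¥73,772.07 + ¥7,734.14 = ¥81,506.21.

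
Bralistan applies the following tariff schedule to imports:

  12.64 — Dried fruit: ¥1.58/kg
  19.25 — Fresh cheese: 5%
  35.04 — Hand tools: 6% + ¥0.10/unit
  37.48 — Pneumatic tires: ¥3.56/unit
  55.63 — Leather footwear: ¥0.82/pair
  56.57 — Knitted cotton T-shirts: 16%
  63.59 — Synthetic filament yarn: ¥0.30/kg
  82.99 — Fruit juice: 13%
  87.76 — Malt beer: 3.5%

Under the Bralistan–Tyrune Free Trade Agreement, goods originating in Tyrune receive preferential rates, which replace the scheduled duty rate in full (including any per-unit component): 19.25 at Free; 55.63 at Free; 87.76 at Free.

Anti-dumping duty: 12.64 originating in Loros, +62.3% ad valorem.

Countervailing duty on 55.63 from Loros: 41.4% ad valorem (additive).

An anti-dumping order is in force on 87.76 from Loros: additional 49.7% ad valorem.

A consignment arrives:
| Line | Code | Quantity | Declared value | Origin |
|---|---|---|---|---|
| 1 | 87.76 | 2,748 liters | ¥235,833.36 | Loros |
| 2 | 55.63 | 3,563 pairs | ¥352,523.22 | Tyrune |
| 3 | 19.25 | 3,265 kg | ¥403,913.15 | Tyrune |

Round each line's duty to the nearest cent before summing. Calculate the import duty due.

¥125,463.35

Line 1 (87.76, Loros, 2,748 liters, ¥235,833.36):
Base rate for 87.76 is 3.5%.
87.76 has an FTA preferential rate, but origin Loros is not Tyrune; base rate stands.
Additional duty on 87.76 from Loros: +49.7%. Applied ad valorem rate: 3.5% + 49.7% = 53.2%.
Duty = ¥235,833.36 × 53.2% = ¥125,463.35.
Line 2 (55.63, Tyrune, 3,563 pairs, ¥352,523.22):
Base rate for 55.63 is ¥0.82/pair.
Origin Tyrune qualifies under the Bralistan–Tyrune agreement and 55.63 is covered: preferential rate Free applies instead.
The additional-duty order on 55.63 targets Loros, not Tyrune; it does not apply.
Duty = ¥352,523.22 × 0% = ¥0.00.
Line 3 (19.25, Tyrune, 3,265 kg, ¥403,913.15):
Base rate for 19.25 is 5%.
Origin Tyrune qualifies under the Bralistan–Tyrune agreement and 19.25 is covered: preferential rate Free applies instead.
Duty = ¥403,913.15 × 0% = ¥0.00.
Total = ¥125,463.35 + ¥0.00 + ¥0.00 = ¥125,463.35.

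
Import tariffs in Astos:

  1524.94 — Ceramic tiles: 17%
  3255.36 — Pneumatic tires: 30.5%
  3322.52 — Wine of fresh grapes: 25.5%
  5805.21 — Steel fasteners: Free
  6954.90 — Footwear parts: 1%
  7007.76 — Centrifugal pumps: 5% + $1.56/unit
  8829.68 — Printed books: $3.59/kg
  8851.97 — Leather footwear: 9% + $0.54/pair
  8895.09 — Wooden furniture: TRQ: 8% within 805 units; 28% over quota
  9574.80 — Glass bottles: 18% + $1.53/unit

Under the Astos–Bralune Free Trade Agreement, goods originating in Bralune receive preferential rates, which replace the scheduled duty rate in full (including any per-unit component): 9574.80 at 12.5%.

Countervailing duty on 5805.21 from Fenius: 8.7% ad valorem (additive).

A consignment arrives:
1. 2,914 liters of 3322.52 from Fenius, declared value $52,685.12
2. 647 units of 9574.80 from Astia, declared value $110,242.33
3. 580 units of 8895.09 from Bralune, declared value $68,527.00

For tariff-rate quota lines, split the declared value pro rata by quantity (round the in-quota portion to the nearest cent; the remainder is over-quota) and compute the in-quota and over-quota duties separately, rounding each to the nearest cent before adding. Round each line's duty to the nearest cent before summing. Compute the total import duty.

$39,750.40

Line 1 (3322.52, Fenius, 2,914 liters, $52,685.12):
Base rate for 3322.52 is 25.5%.
Duty = $52,685.12 × 25.5% = $13,434.71.
Line 2 (9574.80, Astia, 647 units, $110,242.33):
Base rate for 9574.80 is 18% + $1.53/unit.
9574.80 has an FTA preferential rate, but origin Astia is not Bralune; base rate stands.
Duty = $110,242.33 × 18% + 647 × $1.53 = $20,833.53.
Line 3 (8895.09, Bralune, 580 units, $68,527.00):
Code 8895.09 is under a tariff-rate quota (threshold 805 units). Quantity 580 units is within the quota, so the in-quota rate 8% applies to the full value.
Duty = $68,527.00 × 8% = $5,482.16.
Total = $13,434.71 + $20,833.53 + $5,482.16 = $39,750.40.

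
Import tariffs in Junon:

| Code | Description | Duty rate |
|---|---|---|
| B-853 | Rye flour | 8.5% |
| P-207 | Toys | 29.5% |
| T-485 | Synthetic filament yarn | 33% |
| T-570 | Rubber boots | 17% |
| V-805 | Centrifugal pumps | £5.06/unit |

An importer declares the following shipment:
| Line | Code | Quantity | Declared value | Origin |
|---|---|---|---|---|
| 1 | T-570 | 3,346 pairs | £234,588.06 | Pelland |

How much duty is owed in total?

Line 1 (T-570, Pelland, 3,346 pairs, £234,588.06):
Base rate for T-570 is 17%.
Duty = £234,588.06 × 17% = £39,879.97.

£39,879.97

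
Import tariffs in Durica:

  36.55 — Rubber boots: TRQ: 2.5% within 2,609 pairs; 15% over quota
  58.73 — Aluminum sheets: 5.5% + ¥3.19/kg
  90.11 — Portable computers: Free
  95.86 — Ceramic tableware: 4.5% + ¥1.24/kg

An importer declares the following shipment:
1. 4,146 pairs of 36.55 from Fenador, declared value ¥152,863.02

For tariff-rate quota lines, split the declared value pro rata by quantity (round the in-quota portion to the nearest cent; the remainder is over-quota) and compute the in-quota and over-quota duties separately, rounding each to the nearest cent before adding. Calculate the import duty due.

¥10,905.23

Line 1 (36.55, Fenador, 4,146 pairs, ¥152,863.02):
Code 36.55 is under a tariff-rate quota (threshold 2,609 pairs). In-quota: 2,609 pairs at 2.5%; over-quota: 1,537 pairs at 15%.
Pro-rata value split: in-quota = ¥152,863.02 × 2,609/4,146 = ¥96,193.83; over-quota = ¥152,863.02 − ¥96,193.83 = ¥56,669.19.
In-quota duty = ¥96,193.83 × 2.5% = ¥2,404.85. Over-quota duty = ¥56,669.19 × 15% = ¥8,500.38.
Line duty = ¥2,404.85 + ¥8,500.38 = ¥10,905.23.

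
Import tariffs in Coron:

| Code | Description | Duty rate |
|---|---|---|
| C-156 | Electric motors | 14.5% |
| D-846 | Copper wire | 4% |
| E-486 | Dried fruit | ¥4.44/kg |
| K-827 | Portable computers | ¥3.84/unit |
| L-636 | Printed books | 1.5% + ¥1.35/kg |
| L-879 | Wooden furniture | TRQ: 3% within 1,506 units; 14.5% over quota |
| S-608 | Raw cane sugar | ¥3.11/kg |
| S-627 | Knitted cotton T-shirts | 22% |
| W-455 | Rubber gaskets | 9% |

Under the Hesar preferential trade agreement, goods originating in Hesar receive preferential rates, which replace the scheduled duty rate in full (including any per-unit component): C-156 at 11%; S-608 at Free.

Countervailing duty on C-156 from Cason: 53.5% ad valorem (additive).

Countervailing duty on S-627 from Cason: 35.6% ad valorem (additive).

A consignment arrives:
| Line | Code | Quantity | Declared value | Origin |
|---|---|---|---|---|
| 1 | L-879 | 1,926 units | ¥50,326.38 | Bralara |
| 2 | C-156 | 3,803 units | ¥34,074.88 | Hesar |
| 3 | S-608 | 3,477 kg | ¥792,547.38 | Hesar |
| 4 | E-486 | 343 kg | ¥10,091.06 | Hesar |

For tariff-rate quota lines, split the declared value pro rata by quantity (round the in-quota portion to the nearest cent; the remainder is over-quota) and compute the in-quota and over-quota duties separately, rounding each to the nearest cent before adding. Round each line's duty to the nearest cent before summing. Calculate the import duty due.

Line 1 (L-879, Bralara, 1,926 units, ¥50,326.38):
Code L-879 is under a tariff-rate quota (threshold 1,506 units). In-quota: 1,506 units at 3%; over-quota: 420 units at 14.5%.
Pro-rata value split: in-quota = ¥50,326.38 × 1,506/1,926 = ¥39,351.78; over-quota = ¥50,326.38 − ¥39,351.78 = ¥10,974.60.
In-quota duty = ¥39,351.78 × 3% = ¥1,180.55. Over-quota duty = ¥10,974.60 × 14.5% = ¥1,591.32.
Line duty = ¥1,180.55 + ¥1,591.32 = ¥2,771.87.
Line 2 (C-156, Hesar, 3,803 units, ¥34,074.88):
Base rate for C-156 is 14.5%.
Origin Hesar qualifies under the Coron–Hesar agreement and C-156 is covered: preferential rate 11% applies instead.
The additional-duty order on C-156 targets Cason, not Hesar; it does not apply.
Duty = ¥34,074.88 × 11% = ¥3,748.24.
Line 3 (S-608, Hesar, 3,477 kg, ¥792,547.38):
Base rate for S-608 is ¥3.11/kg.
Origin Hesar qualifies under the Coron–Hesar agreement and S-608 is covered: preferential rate Free applies instead.
Duty = ¥792,547.38 × 0% = ¥0.00.
Line 4 (E-486, Hesar, 343 kg, ¥10,091.06):
Base rate for E-486 is ¥4.44/kg.
Origin Hesar is the FTA partner but E-486 is not on the preference list; base rate stands.
Duty = 343 × ¥4.44 = ¥1,522.92.
Total = ¥2,771.87 + ¥3,748.24 + ¥0.00 + ¥1,522.92 = ¥8,043.03.

¥8,043.03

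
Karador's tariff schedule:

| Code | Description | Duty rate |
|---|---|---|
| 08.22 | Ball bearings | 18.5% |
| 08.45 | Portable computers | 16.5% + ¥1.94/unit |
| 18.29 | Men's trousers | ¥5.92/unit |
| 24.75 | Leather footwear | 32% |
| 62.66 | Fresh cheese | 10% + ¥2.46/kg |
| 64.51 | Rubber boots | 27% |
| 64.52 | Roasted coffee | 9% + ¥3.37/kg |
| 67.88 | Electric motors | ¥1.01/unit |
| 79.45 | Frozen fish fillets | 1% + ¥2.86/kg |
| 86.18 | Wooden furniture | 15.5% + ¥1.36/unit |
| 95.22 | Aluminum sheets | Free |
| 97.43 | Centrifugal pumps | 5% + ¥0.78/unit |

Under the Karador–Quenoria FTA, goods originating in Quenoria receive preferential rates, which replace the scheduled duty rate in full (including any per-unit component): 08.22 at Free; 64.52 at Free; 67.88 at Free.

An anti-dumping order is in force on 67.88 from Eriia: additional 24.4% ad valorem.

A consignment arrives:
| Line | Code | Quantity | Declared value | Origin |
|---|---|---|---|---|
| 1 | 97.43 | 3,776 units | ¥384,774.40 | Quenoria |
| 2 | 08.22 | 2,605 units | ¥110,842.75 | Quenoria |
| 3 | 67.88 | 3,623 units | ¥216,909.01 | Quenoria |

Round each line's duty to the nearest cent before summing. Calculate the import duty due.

Line 1 (97.43, Quenoria, 3,776 units, ¥384,774.40):
Base rate for 97.43 is 5% + ¥0.78/unit.
Origin Quenoria is the FTA partner but 97.43 is not on the preference list; base rate stands.
Duty = ¥384,774.40 × 5% + 3,776 × ¥0.78 = ¥22,184.00.
Line 2 (08.22, Quenoria, 2,605 units, ¥110,842.75):
Base rate for 08.22 is 18.5%.
Origin Quenoria qualifies under the Karador–Quenoria agreement and 08.22 is covered: preferential rate Free applies instead.
Duty = ¥110,842.75 × 0% = ¥0.00.
Line 3 (67.88, Quenoria, 3,623 units, ¥216,909.01):
Base rate for 67.88 is ¥1.01/unit.
Origin Quenoria qualifies under the Karador–Quenoria agreement and 67.88 is covered: preferential rate Free applies instead.
The additional-duty order on 67.88 targets Eriia, not Quenoria; it does not apply.
Duty = ¥216,909.01 × 0% = ¥0.00.
Total = ¥22,184.00 + ¥0.00 + ¥0.00 = ¥22,184.00.

¥22,184.00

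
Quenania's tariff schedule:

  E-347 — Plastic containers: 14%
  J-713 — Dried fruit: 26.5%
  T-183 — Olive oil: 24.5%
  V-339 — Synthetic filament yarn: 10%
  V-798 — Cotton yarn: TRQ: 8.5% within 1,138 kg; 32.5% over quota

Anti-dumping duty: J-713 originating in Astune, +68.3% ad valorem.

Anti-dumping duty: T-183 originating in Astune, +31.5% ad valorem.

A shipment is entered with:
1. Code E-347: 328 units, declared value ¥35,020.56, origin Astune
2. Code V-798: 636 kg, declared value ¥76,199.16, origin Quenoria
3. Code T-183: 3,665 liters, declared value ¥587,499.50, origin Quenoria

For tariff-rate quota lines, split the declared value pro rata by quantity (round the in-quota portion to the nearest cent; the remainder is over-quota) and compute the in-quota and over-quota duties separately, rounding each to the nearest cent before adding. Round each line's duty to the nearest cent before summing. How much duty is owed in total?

Line 1 (E-347, Astune, 328 units, ¥35,020.56):
Base rate for E-347 is 14%.
Duty = ¥35,020.56 × 14% = ¥4,902.88.
Line 2 (V-798, Quenoria, 636 kg, ¥76,199.16):
Code V-798 is under a tariff-rate quota (threshold 1,138 kg). Quantity 636 kg is within the quota, so the in-quota rate 8.5% applies to the full value.
Duty = ¥76,199.16 × 8.5% = ¥6,476.93.
Line 3 (T-183, Quenoria, 3,665 liters, ¥587,499.50):
Base rate for T-183 is 24.5%.
The additional-duty order on T-183 targets Astune, not Quenoria; it does not apply.
Duty = ¥587,499.50 × 24.5% = ¥143,937.38.
Total = ¥4,902.88 + ¥6,476.93 + ¥143,937.38 = ¥155,317.19.

¥155,317.19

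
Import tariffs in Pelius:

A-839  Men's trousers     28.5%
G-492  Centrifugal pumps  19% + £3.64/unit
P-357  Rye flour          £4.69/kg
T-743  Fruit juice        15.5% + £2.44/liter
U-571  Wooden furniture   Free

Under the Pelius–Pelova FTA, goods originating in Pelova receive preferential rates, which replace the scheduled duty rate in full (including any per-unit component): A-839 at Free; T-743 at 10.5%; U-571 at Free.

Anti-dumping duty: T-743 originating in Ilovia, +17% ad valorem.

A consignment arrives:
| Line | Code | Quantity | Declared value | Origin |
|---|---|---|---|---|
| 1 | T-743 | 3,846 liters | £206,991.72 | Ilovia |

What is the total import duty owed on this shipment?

£76,656.55

Line 1 (T-743, Ilovia, 3,846 liters, £206,991.72):
Base rate for T-743 is 15.5% + £2.44/liter.
T-743 has an FTA preferential rate, but origin Ilovia is not Pelova; base rate stands.
Additional duty on T-743 from Ilovia: +17%. Applied ad valorem rate: 15.5% + 17% = 32.5%.
Duty = £206,991.72 × 32.5% + 3,846 × £2.44 = £76,656.55.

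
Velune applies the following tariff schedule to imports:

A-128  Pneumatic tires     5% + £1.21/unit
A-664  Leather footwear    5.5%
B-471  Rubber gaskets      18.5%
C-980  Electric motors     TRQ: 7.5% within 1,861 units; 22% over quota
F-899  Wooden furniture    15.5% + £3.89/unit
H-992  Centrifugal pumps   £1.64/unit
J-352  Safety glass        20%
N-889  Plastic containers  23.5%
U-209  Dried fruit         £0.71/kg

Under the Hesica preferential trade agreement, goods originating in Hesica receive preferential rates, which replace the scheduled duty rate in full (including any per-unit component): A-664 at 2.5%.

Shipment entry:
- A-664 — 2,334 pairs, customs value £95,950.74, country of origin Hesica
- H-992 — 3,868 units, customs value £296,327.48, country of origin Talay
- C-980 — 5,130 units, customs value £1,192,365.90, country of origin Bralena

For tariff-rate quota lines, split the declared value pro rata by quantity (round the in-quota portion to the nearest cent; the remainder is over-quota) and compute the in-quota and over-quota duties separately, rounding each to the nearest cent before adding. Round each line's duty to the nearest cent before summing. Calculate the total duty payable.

Line 1 (A-664, Hesica, 2,334 pairs, £95,950.74):
Base rate for A-664 is 5.5%.
Origin Hesica qualifies under the Velune–Hesica agreement and A-664 is covered: preferential rate 2.5% applies instead.
Duty = £95,950.74 × 2.5% = £2,398.77.
Line 2 (H-992, Talay, 3,868 units, £296,327.48):
Base rate for H-992 is £1.64/unit.
Duty = 3,868 × £1.64 = £6,343.52.
Line 3 (C-980, Bralena, 5,130 units, £1,192,365.90):
Code C-980 is under a tariff-rate quota (threshold 1,861 units). In-quota: 1,861 units at 7.5%; over-quota: 3,269 units at 22%.
Pro-rata value split: in-quota = £1,192,365.90 × 1,861/5,130 = £432,552.23; over-quota = £1,192,365.90 − £432,552.23 = £759,813.67.
In-quota duty = £432,552.23 × 7.5% = £32,441.42. Over-quota duty = £759,813.67 × 22% = £167,159.01.
Line duty = £32,441.42 + £167,159.01 = £199,600.43.
Total = £2,398.77 + £6,343.52 + £199,600.43 = £208,342.72.

£208,342.72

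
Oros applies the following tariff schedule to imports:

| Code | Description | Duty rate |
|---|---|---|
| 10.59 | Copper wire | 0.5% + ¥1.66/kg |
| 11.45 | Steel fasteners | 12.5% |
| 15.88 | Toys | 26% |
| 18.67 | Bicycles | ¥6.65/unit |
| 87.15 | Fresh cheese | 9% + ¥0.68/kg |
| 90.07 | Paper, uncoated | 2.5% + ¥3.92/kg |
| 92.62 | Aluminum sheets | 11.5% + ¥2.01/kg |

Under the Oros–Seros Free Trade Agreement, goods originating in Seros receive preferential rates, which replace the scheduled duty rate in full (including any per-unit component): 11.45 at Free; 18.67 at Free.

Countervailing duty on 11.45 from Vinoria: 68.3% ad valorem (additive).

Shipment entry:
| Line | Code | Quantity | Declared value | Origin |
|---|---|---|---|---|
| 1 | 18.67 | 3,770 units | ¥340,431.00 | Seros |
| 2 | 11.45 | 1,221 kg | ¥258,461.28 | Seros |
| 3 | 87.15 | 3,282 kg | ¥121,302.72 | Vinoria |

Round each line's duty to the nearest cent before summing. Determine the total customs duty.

Line 1 (18.67, Seros, 3,770 units, ¥340,431.00):
Base rate for 18.67 is ¥6.65/unit.
Origin Seros qualifies under the Oros–Seros agreement and 18.67 is covered: preferential rate Free applies instead.
Duty = ¥340,431.00 × 0% = ¥0.00.
Line 2 (11.45, Seros, 1,221 kg, ¥258,461.28):
Base rate for 11.45 is 12.5%.
Origin Seros qualifies under the Oros–Seros agreement and 11.45 is covered: preferential rate Free applies instead.
The additional-duty order on 11.45 targets Vinoria, not Seros; it does not apply.
Duty = ¥258,461.28 × 0% = ¥0.00.
Line 3 (87.15, Vinoria, 3,282 kg, ¥121,302.72):
Base rate for 87.15 is 9% + ¥0.68/kg.
Duty = ¥121,302.72 × 9% + 3,282 × ¥0.68 = ¥13,149.00.
Total = ¥0.00 + ¥0.00 + ¥13,149.00 = ¥13,149.00.

¥13,149.00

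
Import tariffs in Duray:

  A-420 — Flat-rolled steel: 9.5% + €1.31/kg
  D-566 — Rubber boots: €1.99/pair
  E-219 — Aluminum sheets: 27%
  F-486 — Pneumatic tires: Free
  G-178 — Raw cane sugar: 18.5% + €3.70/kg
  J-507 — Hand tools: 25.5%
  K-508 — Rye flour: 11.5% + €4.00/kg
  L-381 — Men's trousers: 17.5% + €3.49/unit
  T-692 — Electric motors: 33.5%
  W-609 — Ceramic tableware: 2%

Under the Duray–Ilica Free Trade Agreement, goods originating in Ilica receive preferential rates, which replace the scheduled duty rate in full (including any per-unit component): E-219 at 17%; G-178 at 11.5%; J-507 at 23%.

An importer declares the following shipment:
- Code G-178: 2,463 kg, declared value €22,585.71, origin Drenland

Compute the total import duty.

Line 1 (G-178, Drenland, 2,463 kg, €22,585.71):
Base rate for G-178 is 18.5% + €3.70/kg.
G-178 has an FTA preferential rate, but origin Drenland is not Ilica; base rate stands.
Duty = €22,585.71 × 18.5% + 2,463 × €3.70 = €13,291.46.

€13,291.46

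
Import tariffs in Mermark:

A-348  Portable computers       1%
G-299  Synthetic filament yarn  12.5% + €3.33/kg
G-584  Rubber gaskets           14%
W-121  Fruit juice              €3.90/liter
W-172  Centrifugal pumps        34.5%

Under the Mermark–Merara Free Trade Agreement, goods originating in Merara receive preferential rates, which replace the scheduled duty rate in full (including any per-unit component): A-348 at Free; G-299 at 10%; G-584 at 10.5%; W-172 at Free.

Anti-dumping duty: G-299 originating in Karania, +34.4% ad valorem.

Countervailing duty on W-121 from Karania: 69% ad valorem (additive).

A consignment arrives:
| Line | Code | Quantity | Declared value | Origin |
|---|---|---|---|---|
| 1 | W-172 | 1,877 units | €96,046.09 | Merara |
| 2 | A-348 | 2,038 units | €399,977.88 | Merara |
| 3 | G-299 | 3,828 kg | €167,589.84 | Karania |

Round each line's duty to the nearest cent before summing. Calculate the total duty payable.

€91,346.87

Line 1 (W-172, Merara, 1,877 units, €96,046.09):
Base rate for W-172 is 34.5%.
Origin Merara qualifies under the Mermark–Merara agreement and W-172 is covered: preferential rate Free applies instead.
Duty = €96,046.09 × 0% = €0.00.
Line 2 (A-348, Merara, 2,038 units, €399,977.88):
Base rate for A-348 is 1%.
Origin Merara qualifies under the Mermark–Merara agreement and A-348 is covered: preferential rate Free applies instead.
Duty = €399,977.88 × 0% = €0.00.
Line 3 (G-299, Karania, 3,828 kg, €167,589.84):
Base rate for G-299 is 12.5% + €3.33/kg.
G-299 has an FTA preferential rate, but origin Karania is not Merara; base rate stands.
Additional duty on G-299 from Karania: +34.4%. Applied ad valorem rate: 12.5% + 34.4% = 46.9%.
Duty = €167,589.84 × 46.9% + 3,828 × €3.33 = €91,346.87.
Total = €0.00 + €0.00 + €91,346.87 = €91,346.87.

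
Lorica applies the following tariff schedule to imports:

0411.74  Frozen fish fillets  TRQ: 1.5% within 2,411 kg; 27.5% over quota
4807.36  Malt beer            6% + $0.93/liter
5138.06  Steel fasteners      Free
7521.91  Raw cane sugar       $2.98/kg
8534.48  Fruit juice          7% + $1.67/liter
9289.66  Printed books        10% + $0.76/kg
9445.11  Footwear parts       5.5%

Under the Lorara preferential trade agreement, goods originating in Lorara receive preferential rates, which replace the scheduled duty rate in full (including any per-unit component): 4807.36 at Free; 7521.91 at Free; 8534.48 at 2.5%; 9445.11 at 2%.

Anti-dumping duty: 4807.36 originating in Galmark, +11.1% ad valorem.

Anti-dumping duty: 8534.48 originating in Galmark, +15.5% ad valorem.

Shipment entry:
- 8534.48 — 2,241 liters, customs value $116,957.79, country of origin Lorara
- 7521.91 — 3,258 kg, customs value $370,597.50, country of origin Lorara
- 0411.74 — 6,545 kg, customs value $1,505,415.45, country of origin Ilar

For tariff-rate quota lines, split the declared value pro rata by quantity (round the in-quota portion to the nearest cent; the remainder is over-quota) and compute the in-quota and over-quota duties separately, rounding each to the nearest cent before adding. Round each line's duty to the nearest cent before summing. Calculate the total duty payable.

Line 1 (8534.48, Lorara, 2,241 liters, $116,957.79):
Base rate for 8534.48 is 7% + $1.67/liter.
Origin Lorara qualifies under the Lorica–Lorara agreement and 8534.48 is covered: preferential rate 2.5% applies instead.
The additional-duty order on 8534.48 targets Galmark, not Lorara; it does not apply.
Duty = $116,957.79 × 2.5% = $2,923.94.
Line 2 (7521.91, Lorara, 3,258 kg, $370,597.50):
Base rate for 7521.91 is $2.98/kg.
Origin Lorara qualifies under the Lorica–Lorara agreement and 7521.91 is covered: preferential rate Free applies instead.
Duty = $370,597.50 × 0% = $0.00.
Line 3 (0411.74, Ilar, 6,545 kg, $1,505,415.45):
Code 0411.74 is under a tariff-rate quota (threshold 2,411 kg). In-quota: 2,411 kg at 1.5%; over-quota: 4,134 kg at 27.5%.
Pro-rata value split: in-quota = $1,505,415.45 × 2,411/6,545 = $554,554.11; over-quota = $1,505,415.45 − $554,554.11 = $950,861.34.
In-quota duty = $554,554.11 × 1.5% = $8,318.31. Over-quota duty = $950,861.34 × 27.5% = $261,486.87.
Line duty = $8,318.31 + $261,486.87 = $269,805.18.
Total = $2,923.94 + $0.00 + $269,805.18 = $272,729.12.

$272,729.12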